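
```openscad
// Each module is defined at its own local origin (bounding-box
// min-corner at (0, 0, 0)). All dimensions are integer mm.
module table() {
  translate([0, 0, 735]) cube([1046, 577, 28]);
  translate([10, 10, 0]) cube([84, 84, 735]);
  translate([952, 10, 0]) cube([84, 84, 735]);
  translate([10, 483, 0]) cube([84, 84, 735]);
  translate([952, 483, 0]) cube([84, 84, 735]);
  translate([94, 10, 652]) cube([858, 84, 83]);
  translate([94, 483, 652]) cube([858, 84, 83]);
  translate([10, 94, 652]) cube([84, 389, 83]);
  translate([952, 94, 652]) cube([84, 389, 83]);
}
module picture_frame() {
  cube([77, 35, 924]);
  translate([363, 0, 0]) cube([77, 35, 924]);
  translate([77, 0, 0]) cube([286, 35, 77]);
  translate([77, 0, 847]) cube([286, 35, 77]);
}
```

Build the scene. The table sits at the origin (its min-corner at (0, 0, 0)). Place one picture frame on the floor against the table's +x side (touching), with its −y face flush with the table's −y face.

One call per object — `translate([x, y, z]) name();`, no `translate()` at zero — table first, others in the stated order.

table();
translate([1046, 0, 0]) picture_frame();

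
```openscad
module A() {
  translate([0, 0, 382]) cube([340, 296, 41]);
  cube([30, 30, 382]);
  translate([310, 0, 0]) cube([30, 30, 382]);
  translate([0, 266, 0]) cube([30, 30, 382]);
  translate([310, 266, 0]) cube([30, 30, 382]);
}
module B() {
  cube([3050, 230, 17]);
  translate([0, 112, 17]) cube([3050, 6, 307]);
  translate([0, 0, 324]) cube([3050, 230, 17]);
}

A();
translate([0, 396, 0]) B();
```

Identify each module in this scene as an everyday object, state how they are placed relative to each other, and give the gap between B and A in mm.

The I-beam's nearest face is 100 mm from the stool's +y face.

A is a stool. B is an I-beam. The I-beam is on the floor beside the stool on its +y side. The gap between the I-beam and the stool is 100 mm.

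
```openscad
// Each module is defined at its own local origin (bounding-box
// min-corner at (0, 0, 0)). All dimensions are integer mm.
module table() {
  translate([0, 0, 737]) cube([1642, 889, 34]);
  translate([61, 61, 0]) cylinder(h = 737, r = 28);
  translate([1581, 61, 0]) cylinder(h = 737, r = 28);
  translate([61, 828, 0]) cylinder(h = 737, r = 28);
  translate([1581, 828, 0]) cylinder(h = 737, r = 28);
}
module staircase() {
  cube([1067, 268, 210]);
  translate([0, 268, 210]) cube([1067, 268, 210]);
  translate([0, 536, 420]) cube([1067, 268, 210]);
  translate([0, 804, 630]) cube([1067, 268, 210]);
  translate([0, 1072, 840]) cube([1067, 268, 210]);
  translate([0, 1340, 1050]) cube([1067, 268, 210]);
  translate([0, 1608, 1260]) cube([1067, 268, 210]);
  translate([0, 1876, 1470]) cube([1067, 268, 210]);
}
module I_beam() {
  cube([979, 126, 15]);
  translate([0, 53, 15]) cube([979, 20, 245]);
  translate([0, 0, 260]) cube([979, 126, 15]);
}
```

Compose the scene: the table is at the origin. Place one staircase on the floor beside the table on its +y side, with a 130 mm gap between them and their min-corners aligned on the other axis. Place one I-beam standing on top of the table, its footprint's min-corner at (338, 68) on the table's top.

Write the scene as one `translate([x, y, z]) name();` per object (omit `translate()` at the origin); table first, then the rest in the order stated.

table();
translate([0, 1019, 0]) staircase();
translate([338, 68, 771]) I_beam();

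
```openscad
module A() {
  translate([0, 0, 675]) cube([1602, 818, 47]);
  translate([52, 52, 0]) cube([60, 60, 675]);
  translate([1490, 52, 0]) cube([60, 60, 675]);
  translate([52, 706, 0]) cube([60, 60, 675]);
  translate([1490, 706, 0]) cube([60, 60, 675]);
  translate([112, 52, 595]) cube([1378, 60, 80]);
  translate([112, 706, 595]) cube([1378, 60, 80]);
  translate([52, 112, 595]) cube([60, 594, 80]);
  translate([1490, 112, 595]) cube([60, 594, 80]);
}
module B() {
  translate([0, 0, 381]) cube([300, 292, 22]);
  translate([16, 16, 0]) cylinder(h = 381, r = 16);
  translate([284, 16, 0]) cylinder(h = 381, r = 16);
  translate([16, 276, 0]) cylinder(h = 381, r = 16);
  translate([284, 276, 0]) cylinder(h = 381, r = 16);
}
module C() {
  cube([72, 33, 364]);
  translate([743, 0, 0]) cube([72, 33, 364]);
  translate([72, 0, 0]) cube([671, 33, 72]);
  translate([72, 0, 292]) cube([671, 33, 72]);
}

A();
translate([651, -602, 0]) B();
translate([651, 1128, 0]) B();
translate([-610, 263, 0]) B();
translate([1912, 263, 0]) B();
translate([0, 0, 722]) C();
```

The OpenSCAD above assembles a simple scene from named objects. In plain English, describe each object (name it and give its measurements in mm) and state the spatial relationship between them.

A is a rectangular dining table. The top is 1602×818×47 mm with its upper surface at z = 722 mm. It stands on four 60×60 mm square legs, each inset 52 mm from the nearest pair of top edges, running from the floor to the underside of the top. Four apron rails, 60 mm thick and 80 mm tall, run between adjacent legs with their top edges flush with the underside of the top and their outer faces flush with the legs' outer faces.

B is a four-legged stool. The seat is 300×292 mm, 22 mm thick, top at z = 403 mm. It stands on four round legs, each 32 mm in diameter, from z = 0 to the seat underside, each leg's axis is inset half a diameter from the nearest pair of seat edges (so the leg's bounding box is flush with the corner).

C is a picture frame with a 671×220 mm rectangular opening (x by z) and a uniform 72 mm border on every side. Frame depth is 33 mm along y. It is built from two vertical stiles running the full outside height and two horizontal rails spanning the gap between the stiles.

Four stools sit around the table at the −y, +y, −x, +x sides. The picture frame is on top of the table.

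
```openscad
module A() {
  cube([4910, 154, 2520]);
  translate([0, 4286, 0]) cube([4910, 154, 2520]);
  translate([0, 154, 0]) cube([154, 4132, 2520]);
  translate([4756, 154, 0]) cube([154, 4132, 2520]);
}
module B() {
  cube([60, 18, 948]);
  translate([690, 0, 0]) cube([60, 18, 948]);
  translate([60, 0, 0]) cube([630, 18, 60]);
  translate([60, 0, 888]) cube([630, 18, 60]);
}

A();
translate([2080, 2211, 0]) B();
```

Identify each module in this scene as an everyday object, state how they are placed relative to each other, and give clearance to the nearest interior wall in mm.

A is a house frame. B is a picture frame. The picture frame sits inside the house frame, centred. The clearance to the nearest interior wall is 1926 mm.

Clearances: x = 1926, y = 2057; minimum 1926 mm.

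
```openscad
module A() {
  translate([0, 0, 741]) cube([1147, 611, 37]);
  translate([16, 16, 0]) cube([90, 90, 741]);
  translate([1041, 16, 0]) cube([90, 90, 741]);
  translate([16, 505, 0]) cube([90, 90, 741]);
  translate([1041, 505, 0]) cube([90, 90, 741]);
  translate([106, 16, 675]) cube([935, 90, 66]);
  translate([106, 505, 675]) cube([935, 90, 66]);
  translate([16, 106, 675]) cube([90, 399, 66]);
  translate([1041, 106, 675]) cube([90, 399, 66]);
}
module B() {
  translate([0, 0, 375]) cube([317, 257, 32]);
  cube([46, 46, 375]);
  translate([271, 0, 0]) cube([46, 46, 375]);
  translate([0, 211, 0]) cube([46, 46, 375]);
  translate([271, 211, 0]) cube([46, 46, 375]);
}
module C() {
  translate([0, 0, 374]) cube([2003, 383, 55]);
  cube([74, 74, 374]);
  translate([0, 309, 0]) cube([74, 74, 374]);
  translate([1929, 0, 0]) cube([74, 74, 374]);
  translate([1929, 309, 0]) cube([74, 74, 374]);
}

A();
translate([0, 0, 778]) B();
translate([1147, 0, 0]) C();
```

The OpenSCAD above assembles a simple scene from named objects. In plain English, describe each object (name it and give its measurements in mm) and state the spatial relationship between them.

A is a table: top 1147 mm (x) × 611 mm (y), 37 mm thick, upper face at z = 778 mm, on four 90×90 mm square legs, each inset 16 mm from the nearest pair of top edges, running from z = 0 to the bottom of the top. Four apron rails, 90 mm thick and 66 mm tall, run between adjacent legs with their top edges flush with the underside of the top and their outer faces flush with the legs' outer faces.

B is a simple wooden stool: a rectangular seat 317 mm (x) by 257 mm (y), 32 mm thick, top face at z = 407 mm, on four square legs, each 46×46 mm in cross-section. The legs rest on z = 0, each flush with a corner of the seat.

C is a bench: a 2003×383 mm seat slab, 55 mm thick, top at z = 429 mm, on four 74×74 mm square legs flush with the seat corners and standing on z = 0.

The stool is on top of the table. The bench is against the table's +x side, with their −y faces flush.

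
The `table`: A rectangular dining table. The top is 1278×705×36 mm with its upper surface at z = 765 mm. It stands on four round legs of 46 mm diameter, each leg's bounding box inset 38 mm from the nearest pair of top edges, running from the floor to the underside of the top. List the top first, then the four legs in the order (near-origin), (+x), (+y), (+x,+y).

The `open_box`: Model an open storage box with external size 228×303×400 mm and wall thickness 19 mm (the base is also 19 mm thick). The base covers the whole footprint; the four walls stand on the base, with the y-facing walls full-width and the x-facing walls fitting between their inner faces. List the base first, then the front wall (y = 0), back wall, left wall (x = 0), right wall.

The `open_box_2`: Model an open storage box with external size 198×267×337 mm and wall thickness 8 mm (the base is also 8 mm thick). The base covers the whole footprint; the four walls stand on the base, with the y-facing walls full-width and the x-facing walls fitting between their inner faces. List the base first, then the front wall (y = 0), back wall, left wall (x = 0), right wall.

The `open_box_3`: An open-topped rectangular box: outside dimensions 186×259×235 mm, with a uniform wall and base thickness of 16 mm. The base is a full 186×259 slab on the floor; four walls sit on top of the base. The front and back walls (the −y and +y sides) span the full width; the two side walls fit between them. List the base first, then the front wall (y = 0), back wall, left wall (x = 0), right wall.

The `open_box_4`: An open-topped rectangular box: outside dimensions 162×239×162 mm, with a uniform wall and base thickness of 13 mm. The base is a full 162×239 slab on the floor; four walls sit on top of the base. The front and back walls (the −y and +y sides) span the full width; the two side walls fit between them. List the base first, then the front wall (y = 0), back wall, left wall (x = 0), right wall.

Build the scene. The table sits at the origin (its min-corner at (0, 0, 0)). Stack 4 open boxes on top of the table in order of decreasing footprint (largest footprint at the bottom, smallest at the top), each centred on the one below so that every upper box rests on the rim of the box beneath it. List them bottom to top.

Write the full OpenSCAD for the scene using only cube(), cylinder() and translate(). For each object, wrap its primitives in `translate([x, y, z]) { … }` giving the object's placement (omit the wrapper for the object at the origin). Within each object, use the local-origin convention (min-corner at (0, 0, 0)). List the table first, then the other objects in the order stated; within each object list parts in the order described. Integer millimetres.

translate([0, 0, 729]) cube([1278, 705, 36]);
translate([61, 61, 0]) cylinder(h = 729, r = 23);
translate([1217, 61, 0]) cylinder(h = 729, r = 23);
translate([61, 644, 0]) cylinder(h = 729, r = 23);
translate([1217, 644, 0]) cylinder(h = 729, r = 23);
translate([525, 201, 765]) {
  cube([228, 303, 19]);
  translate([0, 0, 19]) cube([228, 19, 381]);
  translate([0, 284, 19]) cube([228, 19, 381]);
  translate([0, 19, 19]) cube([19, 265, 381]);
  translate([209, 19, 19]) cube([19, 265, 381]);
}
translate([540, 219, 1165]) {
  cube([198, 267, 8]);
  translate([0, 0, 8]) cube([198, 8, 329]);
  translate([0, 259, 8]) cube([198, 8, 329]);
  translate([0, 8, 8]) cube([8, 251, 329]);
  translate([190, 8, 8]) cube([8, 251, 329]);
}
translate([546, 223, 1502]) {
  cube([186, 259, 16]);
  translate([0, 0, 16]) cube([186, 16, 219]);
  translate([0, 243, 16]) cube([186, 16, 219]);
  translate([0, 16, 16]) cube([16, 227, 219]);
  translate([170, 16, 16]) cube([16, 227, 219]);
}
translate([558, 233, 1737]) {
  cube([162, 239, 13]);
  translate([0, 0, 13]) cube([162, 13, 149]);
  translate([0, 226, 13]) cube([162, 13, 149]);
  translate([0, 13, 13]) cube([13, 213, 149]);
  translate([149, 13, 13]) cube([13, 213, 149]);
}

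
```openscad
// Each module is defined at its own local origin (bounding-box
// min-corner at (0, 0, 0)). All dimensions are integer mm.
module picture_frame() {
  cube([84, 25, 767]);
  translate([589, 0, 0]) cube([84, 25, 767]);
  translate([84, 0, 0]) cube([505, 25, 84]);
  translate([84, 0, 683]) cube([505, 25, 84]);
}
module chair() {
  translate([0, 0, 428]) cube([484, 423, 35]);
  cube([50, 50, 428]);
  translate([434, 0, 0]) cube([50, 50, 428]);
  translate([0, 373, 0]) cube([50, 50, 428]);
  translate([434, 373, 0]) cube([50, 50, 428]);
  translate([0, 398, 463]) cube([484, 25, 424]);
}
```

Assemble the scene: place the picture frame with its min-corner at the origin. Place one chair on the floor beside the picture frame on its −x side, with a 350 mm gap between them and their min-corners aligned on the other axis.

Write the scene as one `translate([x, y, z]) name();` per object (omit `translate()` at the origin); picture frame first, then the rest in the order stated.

picture_frame();
translate([-834, 0, 0]) chair();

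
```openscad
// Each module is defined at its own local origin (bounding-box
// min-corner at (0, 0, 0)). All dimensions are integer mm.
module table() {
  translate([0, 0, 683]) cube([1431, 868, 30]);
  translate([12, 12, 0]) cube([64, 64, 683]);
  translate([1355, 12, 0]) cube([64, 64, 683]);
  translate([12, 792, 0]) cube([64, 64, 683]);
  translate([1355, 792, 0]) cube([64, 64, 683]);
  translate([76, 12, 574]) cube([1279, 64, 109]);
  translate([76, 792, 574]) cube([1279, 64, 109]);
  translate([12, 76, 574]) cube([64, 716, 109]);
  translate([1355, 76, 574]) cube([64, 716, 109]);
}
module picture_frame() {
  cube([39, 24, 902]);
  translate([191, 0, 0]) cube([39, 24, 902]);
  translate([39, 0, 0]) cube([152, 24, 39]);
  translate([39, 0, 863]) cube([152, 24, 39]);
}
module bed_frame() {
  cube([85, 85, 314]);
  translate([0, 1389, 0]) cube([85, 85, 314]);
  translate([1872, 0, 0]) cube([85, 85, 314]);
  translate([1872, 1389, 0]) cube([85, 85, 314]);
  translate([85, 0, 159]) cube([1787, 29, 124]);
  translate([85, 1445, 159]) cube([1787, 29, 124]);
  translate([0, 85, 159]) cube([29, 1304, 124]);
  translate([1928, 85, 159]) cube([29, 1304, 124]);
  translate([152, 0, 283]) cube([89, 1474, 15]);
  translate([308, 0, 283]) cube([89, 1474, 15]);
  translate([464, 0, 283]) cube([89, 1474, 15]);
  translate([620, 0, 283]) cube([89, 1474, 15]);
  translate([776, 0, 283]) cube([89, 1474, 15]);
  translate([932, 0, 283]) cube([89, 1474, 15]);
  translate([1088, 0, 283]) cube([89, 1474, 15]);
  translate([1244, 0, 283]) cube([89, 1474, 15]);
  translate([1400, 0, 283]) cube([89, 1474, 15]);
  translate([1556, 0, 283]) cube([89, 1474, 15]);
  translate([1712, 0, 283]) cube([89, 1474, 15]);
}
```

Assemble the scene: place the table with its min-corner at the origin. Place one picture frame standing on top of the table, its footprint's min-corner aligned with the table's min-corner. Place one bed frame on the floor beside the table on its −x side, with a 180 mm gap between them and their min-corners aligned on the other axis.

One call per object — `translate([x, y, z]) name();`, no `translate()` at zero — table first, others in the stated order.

table();
translate([0, 0, 713]) picture_frame();
translate([-2137, 0, 0]) bed_frame();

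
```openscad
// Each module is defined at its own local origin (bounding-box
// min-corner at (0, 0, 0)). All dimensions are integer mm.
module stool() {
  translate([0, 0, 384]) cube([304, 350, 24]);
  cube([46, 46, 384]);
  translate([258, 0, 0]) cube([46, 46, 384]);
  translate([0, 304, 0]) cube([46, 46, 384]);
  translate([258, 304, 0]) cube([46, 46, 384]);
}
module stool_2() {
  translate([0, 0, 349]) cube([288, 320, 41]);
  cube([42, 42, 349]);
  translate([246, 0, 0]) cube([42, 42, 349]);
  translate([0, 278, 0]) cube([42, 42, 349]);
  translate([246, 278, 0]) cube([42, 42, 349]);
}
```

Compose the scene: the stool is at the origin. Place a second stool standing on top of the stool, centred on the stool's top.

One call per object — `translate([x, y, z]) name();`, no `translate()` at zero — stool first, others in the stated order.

stool();
translate([8, 15, 408]) stool_2();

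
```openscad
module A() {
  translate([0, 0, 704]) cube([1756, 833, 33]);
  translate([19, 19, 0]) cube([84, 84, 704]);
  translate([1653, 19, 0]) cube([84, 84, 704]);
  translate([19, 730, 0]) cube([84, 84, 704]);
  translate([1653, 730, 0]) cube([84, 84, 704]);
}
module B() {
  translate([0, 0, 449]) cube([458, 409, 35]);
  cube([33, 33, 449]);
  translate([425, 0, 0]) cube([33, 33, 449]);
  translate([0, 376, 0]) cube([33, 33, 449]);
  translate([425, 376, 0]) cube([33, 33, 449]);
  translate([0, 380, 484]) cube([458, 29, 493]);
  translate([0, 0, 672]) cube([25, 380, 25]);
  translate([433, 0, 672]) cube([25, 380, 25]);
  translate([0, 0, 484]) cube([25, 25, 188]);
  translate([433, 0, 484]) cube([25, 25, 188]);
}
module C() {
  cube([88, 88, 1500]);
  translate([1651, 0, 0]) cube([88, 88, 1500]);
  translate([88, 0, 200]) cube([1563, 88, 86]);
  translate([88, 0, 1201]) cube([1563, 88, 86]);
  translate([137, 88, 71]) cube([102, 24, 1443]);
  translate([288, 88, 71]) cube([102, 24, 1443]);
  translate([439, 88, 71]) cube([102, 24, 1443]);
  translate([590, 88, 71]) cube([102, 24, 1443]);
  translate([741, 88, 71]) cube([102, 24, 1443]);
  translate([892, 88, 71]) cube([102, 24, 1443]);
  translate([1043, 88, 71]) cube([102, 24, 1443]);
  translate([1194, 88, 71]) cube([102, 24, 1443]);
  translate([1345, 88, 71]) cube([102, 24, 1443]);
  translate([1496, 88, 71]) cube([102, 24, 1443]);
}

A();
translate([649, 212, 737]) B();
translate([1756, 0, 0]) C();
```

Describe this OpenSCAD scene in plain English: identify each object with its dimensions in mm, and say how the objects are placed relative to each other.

A is a rectangular dining table. The top is 1756×833×33 mm with its upper surface at z = 737 mm. It stands on four 84×84 mm square legs, each inset 19 mm from the nearest pair of top edges, running from the floor to the underside of the top.

B is a chair. The seat is a 458×409×35 mm slab with its top at z = 484 mm, on four 33×33 mm corner legs (flush with the seat edges, standing on z = 0). A flat backrest 29 mm thick, 493 mm tall, spans the full seat width and rises from the seat top along its +y edge, rear face flush with the rear of the seat. Two armrests of 25×25 mm section run along each side from the seat's front edge to the front of the backrest, top faces 213 mm above the seat top and outer faces flush with the seat's x-edges; a 25×25 mm post under the front of each armrest stands on the seat at the front corner.

C is a fence section. Two 88×88 mm posts, 1500 mm tall, stand on the floor with a clear span of 1563 mm between their inner faces. Two horizontal rails of 88×86 mm section span the gap between the posts with their undersides at z = 200 mm and z = 1201 mm, flush with the posts' −y face. 10 pickets, each 102 mm wide, 24 mm thick and 1443 mm tall, are fixed to the +y face of the rails with their bottoms at z = 71 mm, evenly spaced across the span with equal gaps (rounded down to the nearest mm) at the −x end and between each pair — any rounding remainder accumulates at the +x end.

The chair is on top of the table, centred. The fence section is against the table's +x side, with their −y faces flush.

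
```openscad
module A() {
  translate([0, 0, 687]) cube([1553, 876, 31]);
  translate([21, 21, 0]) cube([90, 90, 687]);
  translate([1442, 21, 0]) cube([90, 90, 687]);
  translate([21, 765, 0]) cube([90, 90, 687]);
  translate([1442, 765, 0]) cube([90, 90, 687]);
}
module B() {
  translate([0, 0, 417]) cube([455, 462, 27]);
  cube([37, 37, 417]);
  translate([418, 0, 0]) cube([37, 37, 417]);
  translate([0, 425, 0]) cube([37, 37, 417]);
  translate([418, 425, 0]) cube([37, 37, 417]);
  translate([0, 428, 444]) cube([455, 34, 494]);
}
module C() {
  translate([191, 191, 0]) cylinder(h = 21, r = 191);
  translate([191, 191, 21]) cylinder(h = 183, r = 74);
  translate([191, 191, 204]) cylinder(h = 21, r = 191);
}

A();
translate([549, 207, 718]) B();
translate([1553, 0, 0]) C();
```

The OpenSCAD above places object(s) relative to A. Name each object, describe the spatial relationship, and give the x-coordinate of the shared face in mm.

A is a table. B is a chair. C is a spool. The chair is on top of the table, centred. The spool is against the table's +x side, with their −y faces flush. The x-coordinate of the shared face is 1553 mm.

The table's +x face and the spool's −x face are both at x = 1553 mm.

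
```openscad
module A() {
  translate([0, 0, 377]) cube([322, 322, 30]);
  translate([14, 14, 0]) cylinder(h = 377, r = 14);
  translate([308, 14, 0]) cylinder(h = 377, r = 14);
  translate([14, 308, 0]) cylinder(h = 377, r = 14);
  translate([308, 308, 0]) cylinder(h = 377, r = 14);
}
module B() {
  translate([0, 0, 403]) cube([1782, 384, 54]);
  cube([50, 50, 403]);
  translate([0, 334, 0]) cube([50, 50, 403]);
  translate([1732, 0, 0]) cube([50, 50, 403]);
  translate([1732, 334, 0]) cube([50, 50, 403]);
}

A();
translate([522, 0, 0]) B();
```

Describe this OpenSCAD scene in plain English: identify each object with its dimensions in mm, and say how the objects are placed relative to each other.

A is a four-legged stool. The seat is a 322×322×30 mm slab whose top surface is at z = 407 mm; four round legs, each 28 mm in diameter, run from the floor (z = 0) to the underside of the seat, each leg's axis is inset half a diameter from the nearest pair of seat edges (so the leg's bounding box is flush with the corner).

B is a bench: a 1782×384 mm seat slab, 54 mm thick, top at z = 457 mm, on four 50×50 mm square legs flush with the seat corners and standing on z = 0.

The bench is on the floor beside the stool on its +x side.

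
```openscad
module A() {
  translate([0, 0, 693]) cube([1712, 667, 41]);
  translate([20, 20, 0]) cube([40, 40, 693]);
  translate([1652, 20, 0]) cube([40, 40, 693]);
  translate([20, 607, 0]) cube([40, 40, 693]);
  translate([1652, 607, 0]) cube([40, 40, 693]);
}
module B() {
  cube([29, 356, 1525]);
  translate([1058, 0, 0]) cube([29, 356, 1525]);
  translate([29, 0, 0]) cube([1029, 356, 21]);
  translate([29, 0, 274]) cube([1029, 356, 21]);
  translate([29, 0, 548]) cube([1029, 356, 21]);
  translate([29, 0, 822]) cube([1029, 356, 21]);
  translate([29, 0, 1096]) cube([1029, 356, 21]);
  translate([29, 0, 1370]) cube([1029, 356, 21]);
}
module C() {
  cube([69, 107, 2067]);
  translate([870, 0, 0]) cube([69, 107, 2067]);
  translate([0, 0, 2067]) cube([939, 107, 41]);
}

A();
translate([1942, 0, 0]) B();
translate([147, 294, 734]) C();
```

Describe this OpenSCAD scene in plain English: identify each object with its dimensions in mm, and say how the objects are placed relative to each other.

A is a table with a 1712×667 mm rectangular top, 41 mm thick, top surface at z = 734 mm, supported by four 40×40 mm square legs, each inset 20 mm from the nearest pair of top edges, running from the floor.

B is an open bookshelf. Two side panels, each 29 mm thick, 356 mm deep and 1525 mm tall, stand 1087 mm apart (outside-to-outside). Between them sit 6 shelves, each 21 mm thick and 356 mm deep, spanning the full gap between the sides. The bottom shelf rests on the floor (its underside at z = 0) and the clear gap between one shelf's top and the next shelf's underside is 253 mm.

C is a rectangular door frame: two vertical jambs of 69×107 mm section, 2067 mm tall, with a clear opening 801 mm wide between their inner faces. A header 41 mm tall and 107 mm deep lies on top of the jambs and spans the full outside width.

The bookshelf is on the floor beside the table on its +x side. The door frame is on top of the table.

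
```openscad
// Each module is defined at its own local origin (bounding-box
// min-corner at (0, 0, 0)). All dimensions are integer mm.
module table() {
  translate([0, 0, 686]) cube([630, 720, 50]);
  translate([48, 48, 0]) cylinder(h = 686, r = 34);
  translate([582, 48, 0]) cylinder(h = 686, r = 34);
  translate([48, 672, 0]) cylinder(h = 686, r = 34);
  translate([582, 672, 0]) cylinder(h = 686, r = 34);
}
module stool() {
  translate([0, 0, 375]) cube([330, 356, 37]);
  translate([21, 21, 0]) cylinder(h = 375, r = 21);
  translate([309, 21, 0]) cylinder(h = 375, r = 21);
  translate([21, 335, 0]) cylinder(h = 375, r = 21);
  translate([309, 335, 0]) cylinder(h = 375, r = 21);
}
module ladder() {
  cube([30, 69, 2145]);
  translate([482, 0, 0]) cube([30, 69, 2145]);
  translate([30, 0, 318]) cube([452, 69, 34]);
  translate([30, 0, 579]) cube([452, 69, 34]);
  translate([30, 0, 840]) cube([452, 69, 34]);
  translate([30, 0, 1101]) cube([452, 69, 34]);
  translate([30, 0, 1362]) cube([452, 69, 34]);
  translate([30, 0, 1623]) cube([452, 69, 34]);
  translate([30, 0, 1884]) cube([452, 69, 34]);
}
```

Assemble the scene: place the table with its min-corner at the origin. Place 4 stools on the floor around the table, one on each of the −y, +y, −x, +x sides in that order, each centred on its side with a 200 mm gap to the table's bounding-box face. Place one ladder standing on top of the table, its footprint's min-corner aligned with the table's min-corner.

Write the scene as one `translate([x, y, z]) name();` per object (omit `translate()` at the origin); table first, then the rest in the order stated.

table();
translate([150, -556, 0]) stool();
translate([150, 920, 0]) stool();
translate([-530, 182, 0]) stool();
translate([830, 182, 0]) stool();
translate([0, 0, 736]) ladder();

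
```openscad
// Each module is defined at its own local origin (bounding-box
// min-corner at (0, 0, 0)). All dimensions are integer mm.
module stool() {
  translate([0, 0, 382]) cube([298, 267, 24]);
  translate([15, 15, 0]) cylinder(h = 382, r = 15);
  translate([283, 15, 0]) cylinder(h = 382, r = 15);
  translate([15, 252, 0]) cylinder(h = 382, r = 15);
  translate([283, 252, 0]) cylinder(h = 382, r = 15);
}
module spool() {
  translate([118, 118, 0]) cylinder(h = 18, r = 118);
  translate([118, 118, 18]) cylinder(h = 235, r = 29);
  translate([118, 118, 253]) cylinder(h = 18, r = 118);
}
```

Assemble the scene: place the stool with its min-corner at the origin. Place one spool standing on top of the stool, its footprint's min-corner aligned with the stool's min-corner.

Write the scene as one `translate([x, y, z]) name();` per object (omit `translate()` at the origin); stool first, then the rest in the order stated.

stool();
translate([0, 0, 406]) spool();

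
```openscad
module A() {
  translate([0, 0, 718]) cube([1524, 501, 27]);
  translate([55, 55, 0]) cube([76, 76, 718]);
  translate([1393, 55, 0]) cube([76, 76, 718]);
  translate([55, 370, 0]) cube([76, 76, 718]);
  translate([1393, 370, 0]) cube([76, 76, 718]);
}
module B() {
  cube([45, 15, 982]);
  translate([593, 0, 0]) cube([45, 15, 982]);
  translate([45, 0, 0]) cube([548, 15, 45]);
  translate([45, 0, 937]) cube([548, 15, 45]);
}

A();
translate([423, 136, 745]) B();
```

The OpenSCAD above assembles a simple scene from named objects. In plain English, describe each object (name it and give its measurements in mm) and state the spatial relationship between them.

A is a rectangular dining table. The top is 1524×501×27 mm with its upper surface at z = 745 mm. It stands on four 76×76 mm square legs, each inset 55 mm from the nearest pair of top edges, running from the floor to the underside of the top.

B is a rectangular picture frame lying in the x–z plane (depth along y). The opening is 548 mm wide (x) by 892 mm tall (z), surrounded by a border 45 mm wide on all four sides. The frame is 15 mm deep and is made of two full-height vertical stiles with two horizontal rails fitted between them.

The picture frame is on top of the table.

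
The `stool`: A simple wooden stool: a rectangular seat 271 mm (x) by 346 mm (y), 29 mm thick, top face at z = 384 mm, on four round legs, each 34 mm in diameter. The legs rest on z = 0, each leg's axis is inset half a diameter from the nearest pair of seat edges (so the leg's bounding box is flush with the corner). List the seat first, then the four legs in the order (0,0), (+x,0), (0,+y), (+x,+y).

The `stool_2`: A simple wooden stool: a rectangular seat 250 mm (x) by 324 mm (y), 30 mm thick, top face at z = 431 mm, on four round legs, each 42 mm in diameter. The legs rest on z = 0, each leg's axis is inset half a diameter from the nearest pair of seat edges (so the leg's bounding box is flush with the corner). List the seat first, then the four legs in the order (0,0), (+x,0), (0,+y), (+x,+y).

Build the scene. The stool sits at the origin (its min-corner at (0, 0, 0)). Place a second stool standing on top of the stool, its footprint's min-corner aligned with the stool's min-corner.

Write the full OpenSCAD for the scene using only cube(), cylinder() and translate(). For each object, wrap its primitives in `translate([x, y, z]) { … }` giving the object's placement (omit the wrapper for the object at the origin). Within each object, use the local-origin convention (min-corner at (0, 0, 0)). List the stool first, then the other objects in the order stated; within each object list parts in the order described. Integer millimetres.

translate([0, 0, 355]) cube([271, 346, 29]);
translate([17, 17, 0]) cylinder(h = 355, r = 17);
translate([254, 17, 0]) cylinder(h = 355, r = 17);
translate([17, 329, 0]) cylinder(h = 355, r = 17);
translate([254, 329, 0]) cylinder(h = 355, r = 17);
translate([0, 0, 384]) {
  translate([0, 0, 401]) cube([250, 324, 30]);
  translate([21, 21, 0]) cylinder(h = 401, r = 21);
  translate([229, 21, 0]) cylinder(h = 401, r = 21);
  translate([21, 303, 0]) cylinder(h = 401, r = 21);
  translate([229, 303, 0]) cylinder(h = 401, r = 21);
}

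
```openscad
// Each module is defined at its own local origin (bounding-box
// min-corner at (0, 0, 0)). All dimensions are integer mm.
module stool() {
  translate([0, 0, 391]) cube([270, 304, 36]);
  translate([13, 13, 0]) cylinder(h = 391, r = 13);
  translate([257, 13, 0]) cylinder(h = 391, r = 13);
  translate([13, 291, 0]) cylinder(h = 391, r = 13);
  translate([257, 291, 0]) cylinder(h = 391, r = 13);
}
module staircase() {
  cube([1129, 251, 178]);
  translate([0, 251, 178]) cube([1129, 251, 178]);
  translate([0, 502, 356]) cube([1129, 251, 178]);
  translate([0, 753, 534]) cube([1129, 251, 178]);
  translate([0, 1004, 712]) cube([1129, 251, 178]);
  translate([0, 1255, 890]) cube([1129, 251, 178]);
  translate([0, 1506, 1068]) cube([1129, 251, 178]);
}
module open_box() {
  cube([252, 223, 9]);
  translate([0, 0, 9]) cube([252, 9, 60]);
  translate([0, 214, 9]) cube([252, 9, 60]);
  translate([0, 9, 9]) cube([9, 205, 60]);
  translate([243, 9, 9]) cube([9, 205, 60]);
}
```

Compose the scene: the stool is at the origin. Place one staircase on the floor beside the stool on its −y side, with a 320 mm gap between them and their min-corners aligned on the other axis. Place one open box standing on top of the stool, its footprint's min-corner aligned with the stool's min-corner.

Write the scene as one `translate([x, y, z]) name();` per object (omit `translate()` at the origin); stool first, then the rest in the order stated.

stool();
translate([0, -2077, 0]) staircase();
translate([0, 0, 427]) open_box();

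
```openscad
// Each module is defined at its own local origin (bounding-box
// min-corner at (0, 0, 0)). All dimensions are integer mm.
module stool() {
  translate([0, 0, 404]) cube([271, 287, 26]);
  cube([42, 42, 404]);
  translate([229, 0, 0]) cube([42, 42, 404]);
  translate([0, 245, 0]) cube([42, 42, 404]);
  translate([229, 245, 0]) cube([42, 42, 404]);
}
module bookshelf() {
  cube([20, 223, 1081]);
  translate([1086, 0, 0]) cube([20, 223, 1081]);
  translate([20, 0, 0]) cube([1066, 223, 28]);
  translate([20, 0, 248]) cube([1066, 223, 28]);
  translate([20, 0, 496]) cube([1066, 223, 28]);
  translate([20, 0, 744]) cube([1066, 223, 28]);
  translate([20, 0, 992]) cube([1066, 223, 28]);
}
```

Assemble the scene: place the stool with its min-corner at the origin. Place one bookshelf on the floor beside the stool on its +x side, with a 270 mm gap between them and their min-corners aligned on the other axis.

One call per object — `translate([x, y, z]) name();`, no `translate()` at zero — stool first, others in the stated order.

stool();
translate([541, 0, 0]) bookshelf();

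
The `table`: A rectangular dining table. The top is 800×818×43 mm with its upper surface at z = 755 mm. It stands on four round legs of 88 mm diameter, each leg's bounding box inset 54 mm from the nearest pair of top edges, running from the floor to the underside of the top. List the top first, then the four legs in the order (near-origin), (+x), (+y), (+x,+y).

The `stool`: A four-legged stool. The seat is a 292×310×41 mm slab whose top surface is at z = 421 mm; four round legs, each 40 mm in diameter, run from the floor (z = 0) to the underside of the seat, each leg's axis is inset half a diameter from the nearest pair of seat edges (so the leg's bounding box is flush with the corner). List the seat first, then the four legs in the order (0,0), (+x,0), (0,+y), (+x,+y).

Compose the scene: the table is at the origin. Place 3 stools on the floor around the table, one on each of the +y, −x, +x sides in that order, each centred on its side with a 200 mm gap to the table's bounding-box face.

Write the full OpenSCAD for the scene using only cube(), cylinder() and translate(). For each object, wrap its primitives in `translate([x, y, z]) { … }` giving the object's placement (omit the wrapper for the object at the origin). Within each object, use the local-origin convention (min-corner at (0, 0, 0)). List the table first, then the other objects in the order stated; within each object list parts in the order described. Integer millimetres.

translate([0, 0, 712]) cube([800, 818, 43]);
translate([98, 98, 0]) cylinder(h = 712, r = 44);
translate([702, 98, 0]) cylinder(h = 712, r = 44);
translate([98, 720, 0]) cylinder(h = 712, r = 44);
translate([702, 720, 0]) cylinder(h = 712, r = 44);
translate([254, 1018, 0]) {
  translate([0, 0, 380]) cube([292, 310, 41]);
  translate([20, 20, 0]) cylinder(h = 380, r = 20);
  translate([272, 20, 0]) cylinder(h = 380, r = 20);
  translate([20, 290, 0]) cylinder(h = 380, r = 20);
  translate([272, 290, 0]) cylinder(h = 380, r = 20);
}
translate([-492, 254, 0]) {
  translate([0, 0, 380]) cube([292, 310, 41]);
  translate([20, 20, 0]) cylinder(h = 380, r = 20);
  translate([272, 20, 0]) cylinder(h = 380, r = 20);
  translate([20, 290, 0]) cylinder(h = 380, r = 20);
  translate([272, 290, 0]) cylinder(h = 380, r = 20);
}
translate([1000, 254, 0]) {
  translate([0, 0, 380]) cube([292, 310, 41]);
  translate([20, 20, 0]) cylinder(h = 380, r = 20);
  translate([272, 20, 0]) cylinder(h = 380, r = 20);
  translate([20, 290, 0]) cylinder(h = 380, r = 20);
  translate([272, 290, 0]) cylinder(h = 380, r = 20);
}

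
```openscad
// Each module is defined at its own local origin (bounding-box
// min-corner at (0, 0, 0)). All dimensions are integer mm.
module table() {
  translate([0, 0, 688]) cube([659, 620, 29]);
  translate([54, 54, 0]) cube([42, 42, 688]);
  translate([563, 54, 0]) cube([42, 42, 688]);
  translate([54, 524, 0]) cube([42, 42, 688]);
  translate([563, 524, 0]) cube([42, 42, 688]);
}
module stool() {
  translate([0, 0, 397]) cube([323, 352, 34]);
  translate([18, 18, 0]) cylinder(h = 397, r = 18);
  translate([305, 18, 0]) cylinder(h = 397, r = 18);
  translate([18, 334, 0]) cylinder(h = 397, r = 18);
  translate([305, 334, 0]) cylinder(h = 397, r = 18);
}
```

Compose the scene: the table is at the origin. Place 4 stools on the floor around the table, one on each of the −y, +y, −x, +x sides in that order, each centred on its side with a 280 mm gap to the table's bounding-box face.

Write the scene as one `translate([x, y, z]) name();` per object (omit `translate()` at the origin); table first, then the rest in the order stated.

table();
translate([168, -632, 0]) stool();
translate([168, 900, 0]) stool();
translate([-603, 134, 0]) stool();
translate([939, 134, 0]) stool();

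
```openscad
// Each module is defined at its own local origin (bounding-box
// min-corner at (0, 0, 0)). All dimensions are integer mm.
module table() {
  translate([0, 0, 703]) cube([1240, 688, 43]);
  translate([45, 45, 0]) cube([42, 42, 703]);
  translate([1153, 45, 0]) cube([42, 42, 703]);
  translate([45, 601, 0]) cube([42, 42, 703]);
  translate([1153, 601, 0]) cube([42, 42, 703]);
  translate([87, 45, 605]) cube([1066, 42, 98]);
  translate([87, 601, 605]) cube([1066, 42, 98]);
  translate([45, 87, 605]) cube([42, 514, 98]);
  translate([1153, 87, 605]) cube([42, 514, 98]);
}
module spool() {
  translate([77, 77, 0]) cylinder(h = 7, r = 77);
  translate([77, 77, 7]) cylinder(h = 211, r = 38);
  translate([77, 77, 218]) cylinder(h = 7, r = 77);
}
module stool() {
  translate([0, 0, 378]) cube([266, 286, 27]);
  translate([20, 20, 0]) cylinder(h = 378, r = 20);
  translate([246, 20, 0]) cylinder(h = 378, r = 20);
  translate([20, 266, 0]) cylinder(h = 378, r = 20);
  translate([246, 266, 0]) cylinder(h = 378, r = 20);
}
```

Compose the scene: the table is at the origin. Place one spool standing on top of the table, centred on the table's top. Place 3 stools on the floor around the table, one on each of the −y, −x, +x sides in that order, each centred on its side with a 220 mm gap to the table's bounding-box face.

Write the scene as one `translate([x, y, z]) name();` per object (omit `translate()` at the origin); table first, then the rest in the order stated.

table();
translate([543, 267, 746]) spool();
translate([487, -506, 0]) stool();
translate([-486, 201, 0]) stool();
translate([1460, 201, 0]) stool();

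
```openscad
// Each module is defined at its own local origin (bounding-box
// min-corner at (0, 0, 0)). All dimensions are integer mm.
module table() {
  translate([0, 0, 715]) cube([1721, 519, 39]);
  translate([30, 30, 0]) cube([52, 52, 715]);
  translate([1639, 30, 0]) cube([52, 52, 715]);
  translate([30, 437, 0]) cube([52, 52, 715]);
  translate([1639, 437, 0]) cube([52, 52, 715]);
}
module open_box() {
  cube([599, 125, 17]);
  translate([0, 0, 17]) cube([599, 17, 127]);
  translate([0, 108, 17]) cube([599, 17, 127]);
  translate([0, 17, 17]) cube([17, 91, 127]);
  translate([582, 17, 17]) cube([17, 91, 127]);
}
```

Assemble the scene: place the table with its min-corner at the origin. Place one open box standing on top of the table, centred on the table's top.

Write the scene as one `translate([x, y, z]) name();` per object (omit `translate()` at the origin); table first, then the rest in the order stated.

table();
translate([561, 197, 754]) open_box();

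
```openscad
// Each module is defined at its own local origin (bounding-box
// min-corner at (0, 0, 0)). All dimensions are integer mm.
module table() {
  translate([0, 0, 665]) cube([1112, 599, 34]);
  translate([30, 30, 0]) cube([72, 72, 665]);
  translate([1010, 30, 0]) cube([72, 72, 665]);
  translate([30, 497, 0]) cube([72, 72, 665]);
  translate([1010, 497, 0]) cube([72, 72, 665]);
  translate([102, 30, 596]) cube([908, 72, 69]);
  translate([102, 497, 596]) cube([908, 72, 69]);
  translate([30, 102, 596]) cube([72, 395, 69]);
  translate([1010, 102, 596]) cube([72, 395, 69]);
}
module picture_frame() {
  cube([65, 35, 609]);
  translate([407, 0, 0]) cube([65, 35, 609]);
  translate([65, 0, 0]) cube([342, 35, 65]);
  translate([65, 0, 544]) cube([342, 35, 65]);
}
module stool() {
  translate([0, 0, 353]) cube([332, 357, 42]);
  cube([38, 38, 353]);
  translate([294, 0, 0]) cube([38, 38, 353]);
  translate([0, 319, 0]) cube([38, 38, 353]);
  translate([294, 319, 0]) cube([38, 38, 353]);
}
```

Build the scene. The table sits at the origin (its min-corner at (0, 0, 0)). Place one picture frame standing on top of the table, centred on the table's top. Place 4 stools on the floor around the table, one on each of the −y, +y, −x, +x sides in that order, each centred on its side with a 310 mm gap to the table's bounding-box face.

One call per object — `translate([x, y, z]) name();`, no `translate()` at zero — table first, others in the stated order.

table();
translate([320, 282, 699]) picture_frame();
translate([390, -667, 0]) stool();
translate([390, 909, 0]) stool();
translate([-642, 121, 0]) stool();
translate([1422, 121, 0]) stool();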